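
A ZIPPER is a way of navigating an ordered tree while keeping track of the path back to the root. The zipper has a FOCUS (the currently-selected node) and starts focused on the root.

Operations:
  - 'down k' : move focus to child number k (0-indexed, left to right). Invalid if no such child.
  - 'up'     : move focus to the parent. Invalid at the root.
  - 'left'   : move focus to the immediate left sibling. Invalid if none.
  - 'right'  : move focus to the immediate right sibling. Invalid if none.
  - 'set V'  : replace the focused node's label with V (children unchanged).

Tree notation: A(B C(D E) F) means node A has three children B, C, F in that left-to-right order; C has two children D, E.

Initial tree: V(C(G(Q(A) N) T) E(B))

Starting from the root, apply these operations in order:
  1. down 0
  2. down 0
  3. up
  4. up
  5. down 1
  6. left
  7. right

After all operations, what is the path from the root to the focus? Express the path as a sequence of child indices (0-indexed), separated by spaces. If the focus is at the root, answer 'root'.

Step 1 (down 0): focus=C path=0 depth=1 children=['G', 'T'] left=[] right=['E'] parent=V
Step 2 (down 0): focus=G path=0/0 depth=2 children=['Q', 'N'] left=[] right=['T'] parent=C
Step 3 (up): focus=C path=0 depth=1 children=['G', 'T'] left=[] right=['E'] parent=V
Step 4 (up): focus=V path=root depth=0 children=['C', 'E'] (at root)
Step 5 (down 1): focus=E path=1 depth=1 children=['B'] left=['C'] right=[] parent=V
Step 6 (left): focus=C path=0 depth=1 children=['G', 'T'] left=[] right=['E'] parent=V
Step 7 (right): focus=E path=1 depth=1 children=['B'] left=['C'] right=[] parent=V

Answer: 1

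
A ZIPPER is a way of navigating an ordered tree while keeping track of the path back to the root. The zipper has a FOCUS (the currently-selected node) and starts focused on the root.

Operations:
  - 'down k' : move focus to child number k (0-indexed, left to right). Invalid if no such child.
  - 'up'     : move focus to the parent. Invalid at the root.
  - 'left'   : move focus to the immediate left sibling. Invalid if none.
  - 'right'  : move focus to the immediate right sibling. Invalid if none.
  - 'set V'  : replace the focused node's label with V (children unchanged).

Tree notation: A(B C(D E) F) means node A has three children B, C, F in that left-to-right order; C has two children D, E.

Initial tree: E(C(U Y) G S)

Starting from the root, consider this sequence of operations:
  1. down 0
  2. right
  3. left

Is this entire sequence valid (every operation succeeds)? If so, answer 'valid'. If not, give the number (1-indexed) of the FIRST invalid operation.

Step 1 (down 0): focus=C path=0 depth=1 children=['U', 'Y'] left=[] right=['G', 'S'] parent=E
Step 2 (right): focus=G path=1 depth=1 children=[] left=['C'] right=['S'] parent=E
Step 3 (left): focus=C path=0 depth=1 children=['U', 'Y'] left=[] right=['G', 'S'] parent=E

Answer: valid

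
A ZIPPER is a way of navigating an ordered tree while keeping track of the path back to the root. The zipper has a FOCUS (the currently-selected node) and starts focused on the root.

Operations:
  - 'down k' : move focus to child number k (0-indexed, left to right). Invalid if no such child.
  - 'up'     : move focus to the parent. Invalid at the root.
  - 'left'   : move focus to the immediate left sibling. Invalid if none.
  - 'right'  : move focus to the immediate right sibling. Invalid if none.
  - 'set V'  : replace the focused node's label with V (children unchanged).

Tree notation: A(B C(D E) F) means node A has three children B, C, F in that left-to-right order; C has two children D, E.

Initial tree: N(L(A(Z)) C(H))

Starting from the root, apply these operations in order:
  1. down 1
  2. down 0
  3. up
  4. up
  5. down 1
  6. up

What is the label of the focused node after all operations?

Step 1 (down 1): focus=C path=1 depth=1 children=['H'] left=['L'] right=[] parent=N
Step 2 (down 0): focus=H path=1/0 depth=2 children=[] left=[] right=[] parent=C
Step 3 (up): focus=C path=1 depth=1 children=['H'] left=['L'] right=[] parent=N
Step 4 (up): focus=N path=root depth=0 children=['L', 'C'] (at root)
Step 5 (down 1): focus=C path=1 depth=1 children=['H'] left=['L'] right=[] parent=N
Step 6 (up): focus=N path=root depth=0 children=['L', 'C'] (at root)

Answer: N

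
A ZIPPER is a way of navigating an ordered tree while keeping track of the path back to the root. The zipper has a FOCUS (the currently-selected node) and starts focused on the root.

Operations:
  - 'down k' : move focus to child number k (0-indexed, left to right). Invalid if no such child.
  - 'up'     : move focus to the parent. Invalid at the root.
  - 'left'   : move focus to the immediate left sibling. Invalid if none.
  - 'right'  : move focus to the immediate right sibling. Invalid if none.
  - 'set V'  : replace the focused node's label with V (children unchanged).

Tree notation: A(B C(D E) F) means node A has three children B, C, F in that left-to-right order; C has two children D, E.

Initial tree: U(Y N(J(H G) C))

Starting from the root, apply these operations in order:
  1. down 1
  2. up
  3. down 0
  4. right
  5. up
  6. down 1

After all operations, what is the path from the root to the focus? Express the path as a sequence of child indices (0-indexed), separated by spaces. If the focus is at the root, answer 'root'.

Step 1 (down 1): focus=N path=1 depth=1 children=['J', 'C'] left=['Y'] right=[] parent=U
Step 2 (up): focus=U path=root depth=0 children=['Y', 'N'] (at root)
Step 3 (down 0): focus=Y path=0 depth=1 children=[] left=[] right=['N'] parent=U
Step 4 (right): focus=N path=1 depth=1 children=['J', 'C'] left=['Y'] right=[] parent=U
Step 5 (up): focus=U path=root depth=0 children=['Y', 'N'] (at root)
Step 6 (down 1): focus=N path=1 depth=1 children=['J', 'C'] left=['Y'] right=[] parent=U

Answer: 1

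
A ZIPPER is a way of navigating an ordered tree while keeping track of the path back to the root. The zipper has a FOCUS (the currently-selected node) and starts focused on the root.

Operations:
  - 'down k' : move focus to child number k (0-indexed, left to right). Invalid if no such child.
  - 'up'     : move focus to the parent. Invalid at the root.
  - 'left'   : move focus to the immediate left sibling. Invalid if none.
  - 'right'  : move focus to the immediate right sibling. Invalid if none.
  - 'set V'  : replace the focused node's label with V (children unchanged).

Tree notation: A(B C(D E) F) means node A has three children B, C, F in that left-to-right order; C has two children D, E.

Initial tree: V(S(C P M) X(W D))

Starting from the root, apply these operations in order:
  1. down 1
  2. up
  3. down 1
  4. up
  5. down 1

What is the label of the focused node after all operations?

Step 1 (down 1): focus=X path=1 depth=1 children=['W', 'D'] left=['S'] right=[] parent=V
Step 2 (up): focus=V path=root depth=0 children=['S', 'X'] (at root)
Step 3 (down 1): focus=X path=1 depth=1 children=['W', 'D'] left=['S'] right=[] parent=V
Step 4 (up): focus=V path=root depth=0 children=['S', 'X'] (at root)
Step 5 (down 1): focus=X path=1 depth=1 children=['W', 'D'] left=['S'] right=[] parent=V

Answer: X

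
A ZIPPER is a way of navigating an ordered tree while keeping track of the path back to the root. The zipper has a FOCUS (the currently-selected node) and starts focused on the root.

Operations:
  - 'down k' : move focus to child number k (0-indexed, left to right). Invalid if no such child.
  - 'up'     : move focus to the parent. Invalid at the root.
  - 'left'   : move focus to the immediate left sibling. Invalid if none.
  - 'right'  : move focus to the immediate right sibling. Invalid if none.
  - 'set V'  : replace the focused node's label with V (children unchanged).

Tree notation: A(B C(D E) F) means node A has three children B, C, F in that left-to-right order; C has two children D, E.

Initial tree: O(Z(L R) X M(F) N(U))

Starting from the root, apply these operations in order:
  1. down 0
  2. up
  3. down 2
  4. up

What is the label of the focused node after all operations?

Answer: O

Derivation:
Step 1 (down 0): focus=Z path=0 depth=1 children=['L', 'R'] left=[] right=['X', 'M', 'N'] parent=O
Step 2 (up): focus=O path=root depth=0 children=['Z', 'X', 'M', 'N'] (at root)
Step 3 (down 2): focus=M path=2 depth=1 children=['F'] left=['Z', 'X'] right=['N'] parent=O
Step 4 (up): focus=O path=root depth=0 children=['Z', 'X', 'M', 'N'] (at root)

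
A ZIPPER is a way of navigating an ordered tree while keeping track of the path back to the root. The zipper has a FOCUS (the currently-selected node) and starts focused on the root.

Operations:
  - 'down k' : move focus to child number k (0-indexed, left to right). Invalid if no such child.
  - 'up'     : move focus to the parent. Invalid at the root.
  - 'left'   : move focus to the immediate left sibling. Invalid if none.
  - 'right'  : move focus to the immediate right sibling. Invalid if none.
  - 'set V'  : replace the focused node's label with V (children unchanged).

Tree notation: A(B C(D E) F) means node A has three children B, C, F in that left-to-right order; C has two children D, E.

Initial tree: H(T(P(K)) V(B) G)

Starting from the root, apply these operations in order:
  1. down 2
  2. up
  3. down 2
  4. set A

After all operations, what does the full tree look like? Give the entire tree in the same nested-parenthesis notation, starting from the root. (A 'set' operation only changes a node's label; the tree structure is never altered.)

Answer: H(T(P(K)) V(B) A)

Derivation:
Step 1 (down 2): focus=G path=2 depth=1 children=[] left=['T', 'V'] right=[] parent=H
Step 2 (up): focus=H path=root depth=0 children=['T', 'V', 'G'] (at root)
Step 3 (down 2): focus=G path=2 depth=1 children=[] left=['T', 'V'] right=[] parent=H
Step 4 (set A): focus=A path=2 depth=1 children=[] left=['T', 'V'] right=[] parent=H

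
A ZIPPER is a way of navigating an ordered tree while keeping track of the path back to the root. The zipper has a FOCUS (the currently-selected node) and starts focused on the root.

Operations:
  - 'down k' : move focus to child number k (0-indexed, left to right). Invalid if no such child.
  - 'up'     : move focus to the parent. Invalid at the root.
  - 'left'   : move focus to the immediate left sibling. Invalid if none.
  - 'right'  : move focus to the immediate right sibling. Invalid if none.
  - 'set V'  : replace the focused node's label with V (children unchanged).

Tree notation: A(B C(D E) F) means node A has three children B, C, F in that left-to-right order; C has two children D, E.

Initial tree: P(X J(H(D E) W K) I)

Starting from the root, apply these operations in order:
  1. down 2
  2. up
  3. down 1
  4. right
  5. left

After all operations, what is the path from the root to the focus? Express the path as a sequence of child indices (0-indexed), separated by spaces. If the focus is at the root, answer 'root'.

Step 1 (down 2): focus=I path=2 depth=1 children=[] left=['X', 'J'] right=[] parent=P
Step 2 (up): focus=P path=root depth=0 children=['X', 'J', 'I'] (at root)
Step 3 (down 1): focus=J path=1 depth=1 children=['H', 'W', 'K'] left=['X'] right=['I'] parent=P
Step 4 (right): focus=I path=2 depth=1 children=[] left=['X', 'J'] right=[] parent=P
Step 5 (left): focus=J path=1 depth=1 children=['H', 'W', 'K'] left=['X'] right=['I'] parent=P

Answer: 1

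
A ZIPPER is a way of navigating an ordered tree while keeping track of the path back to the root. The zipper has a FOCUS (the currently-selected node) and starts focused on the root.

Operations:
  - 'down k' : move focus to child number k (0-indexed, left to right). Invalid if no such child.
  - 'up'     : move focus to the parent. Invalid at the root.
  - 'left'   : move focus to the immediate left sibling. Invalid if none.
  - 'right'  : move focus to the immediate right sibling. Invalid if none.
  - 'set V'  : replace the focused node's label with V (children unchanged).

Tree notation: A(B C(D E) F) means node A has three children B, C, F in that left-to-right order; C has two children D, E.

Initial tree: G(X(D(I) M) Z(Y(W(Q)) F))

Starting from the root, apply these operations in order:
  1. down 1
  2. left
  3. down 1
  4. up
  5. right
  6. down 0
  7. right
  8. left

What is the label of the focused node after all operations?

Step 1 (down 1): focus=Z path=1 depth=1 children=['Y', 'F'] left=['X'] right=[] parent=G
Step 2 (left): focus=X path=0 depth=1 children=['D', 'M'] left=[] right=['Z'] parent=G
Step 3 (down 1): focus=M path=0/1 depth=2 children=[] left=['D'] right=[] parent=X
Step 4 (up): focus=X path=0 depth=1 children=['D', 'M'] left=[] right=['Z'] parent=G
Step 5 (right): focus=Z path=1 depth=1 children=['Y', 'F'] left=['X'] right=[] parent=G
Step 6 (down 0): focus=Y path=1/0 depth=2 children=['W'] left=[] right=['F'] parent=Z
Step 7 (right): focus=F path=1/1 depth=2 children=[] left=['Y'] right=[] parent=Z
Step 8 (left): focus=Y path=1/0 depth=2 children=['W'] left=[] right=['F'] parent=Z

Answer: Y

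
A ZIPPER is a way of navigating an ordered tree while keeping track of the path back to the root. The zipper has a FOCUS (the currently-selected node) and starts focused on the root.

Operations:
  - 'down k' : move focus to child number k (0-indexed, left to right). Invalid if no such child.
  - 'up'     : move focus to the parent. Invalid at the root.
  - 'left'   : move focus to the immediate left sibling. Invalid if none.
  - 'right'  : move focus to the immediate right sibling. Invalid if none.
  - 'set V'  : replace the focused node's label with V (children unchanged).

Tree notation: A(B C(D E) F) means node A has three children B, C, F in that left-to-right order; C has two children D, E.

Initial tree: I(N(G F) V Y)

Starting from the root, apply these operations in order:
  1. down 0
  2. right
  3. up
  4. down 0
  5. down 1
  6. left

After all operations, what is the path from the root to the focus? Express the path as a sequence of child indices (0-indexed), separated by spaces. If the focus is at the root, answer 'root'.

Step 1 (down 0): focus=N path=0 depth=1 children=['G', 'F'] left=[] right=['V', 'Y'] parent=I
Step 2 (right): focus=V path=1 depth=1 children=[] left=['N'] right=['Y'] parent=I
Step 3 (up): focus=I path=root depth=0 children=['N', 'V', 'Y'] (at root)
Step 4 (down 0): focus=N path=0 depth=1 children=['G', 'F'] left=[] right=['V', 'Y'] parent=I
Step 5 (down 1): focus=F path=0/1 depth=2 children=[] left=['G'] right=[] parent=N
Step 6 (left): focus=G path=0/0 depth=2 children=[] left=[] right=['F'] parent=N

Answer: 0 0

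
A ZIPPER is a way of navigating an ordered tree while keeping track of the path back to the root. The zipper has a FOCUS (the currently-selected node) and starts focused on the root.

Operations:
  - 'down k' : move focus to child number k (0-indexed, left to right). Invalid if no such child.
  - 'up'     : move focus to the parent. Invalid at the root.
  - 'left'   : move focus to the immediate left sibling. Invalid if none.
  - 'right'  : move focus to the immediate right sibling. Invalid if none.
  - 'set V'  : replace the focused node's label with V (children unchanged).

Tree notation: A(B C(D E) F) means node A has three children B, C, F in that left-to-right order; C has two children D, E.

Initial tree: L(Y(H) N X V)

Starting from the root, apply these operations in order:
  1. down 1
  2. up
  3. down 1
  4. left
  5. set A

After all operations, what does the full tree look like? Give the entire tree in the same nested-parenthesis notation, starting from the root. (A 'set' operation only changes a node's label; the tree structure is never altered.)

Step 1 (down 1): focus=N path=1 depth=1 children=[] left=['Y'] right=['X', 'V'] parent=L
Step 2 (up): focus=L path=root depth=0 children=['Y', 'N', 'X', 'V'] (at root)
Step 3 (down 1): focus=N path=1 depth=1 children=[] left=['Y'] right=['X', 'V'] parent=L
Step 4 (left): focus=Y path=0 depth=1 children=['H'] left=[] right=['N', 'X', 'V'] parent=L
Step 5 (set A): focus=A path=0 depth=1 children=['H'] left=[] right=['N', 'X', 'V'] parent=L

Answer: L(A(H) N X V)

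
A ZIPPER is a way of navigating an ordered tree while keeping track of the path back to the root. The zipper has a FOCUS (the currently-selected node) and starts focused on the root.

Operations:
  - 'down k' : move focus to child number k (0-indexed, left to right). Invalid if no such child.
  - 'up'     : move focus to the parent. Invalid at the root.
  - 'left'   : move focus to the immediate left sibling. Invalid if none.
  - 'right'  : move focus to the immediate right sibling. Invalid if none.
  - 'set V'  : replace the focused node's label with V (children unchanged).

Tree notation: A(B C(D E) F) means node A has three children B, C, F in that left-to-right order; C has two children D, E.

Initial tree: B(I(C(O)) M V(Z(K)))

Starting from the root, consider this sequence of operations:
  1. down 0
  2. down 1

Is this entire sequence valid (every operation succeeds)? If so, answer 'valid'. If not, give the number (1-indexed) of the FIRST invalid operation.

Step 1 (down 0): focus=I path=0 depth=1 children=['C'] left=[] right=['M', 'V'] parent=B
Step 2 (down 1): INVALID

Answer: 2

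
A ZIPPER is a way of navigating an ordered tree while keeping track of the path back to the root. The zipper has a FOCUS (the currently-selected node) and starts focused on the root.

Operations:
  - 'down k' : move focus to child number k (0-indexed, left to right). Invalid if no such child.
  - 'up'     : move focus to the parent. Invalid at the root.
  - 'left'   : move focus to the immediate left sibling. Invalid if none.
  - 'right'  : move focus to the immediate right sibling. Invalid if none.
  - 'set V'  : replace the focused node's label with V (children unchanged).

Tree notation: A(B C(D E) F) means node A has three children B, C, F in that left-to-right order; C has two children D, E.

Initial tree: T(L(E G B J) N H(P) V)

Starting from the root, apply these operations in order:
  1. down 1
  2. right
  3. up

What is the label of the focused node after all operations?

Answer: T

Derivation:
Step 1 (down 1): focus=N path=1 depth=1 children=[] left=['L'] right=['H', 'V'] parent=T
Step 2 (right): focus=H path=2 depth=1 children=['P'] left=['L', 'N'] right=['V'] parent=T
Step 3 (up): focus=T path=root depth=0 children=['L', 'N', 'H', 'V'] (at root)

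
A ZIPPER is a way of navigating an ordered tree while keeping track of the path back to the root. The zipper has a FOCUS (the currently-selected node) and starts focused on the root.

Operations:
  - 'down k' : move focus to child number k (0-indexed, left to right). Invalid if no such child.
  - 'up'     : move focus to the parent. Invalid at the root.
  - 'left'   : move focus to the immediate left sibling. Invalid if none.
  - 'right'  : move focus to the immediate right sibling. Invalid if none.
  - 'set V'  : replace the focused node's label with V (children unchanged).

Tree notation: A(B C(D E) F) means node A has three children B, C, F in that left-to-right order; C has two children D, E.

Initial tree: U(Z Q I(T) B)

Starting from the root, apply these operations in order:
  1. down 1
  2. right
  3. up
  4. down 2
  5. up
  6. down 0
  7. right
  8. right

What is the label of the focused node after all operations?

Answer: I

Derivation:
Step 1 (down 1): focus=Q path=1 depth=1 children=[] left=['Z'] right=['I', 'B'] parent=U
Step 2 (right): focus=I path=2 depth=1 children=['T'] left=['Z', 'Q'] right=['B'] parent=U
Step 3 (up): focus=U path=root depth=0 children=['Z', 'Q', 'I', 'B'] (at root)
Step 4 (down 2): focus=I path=2 depth=1 children=['T'] left=['Z', 'Q'] right=['B'] parent=U
Step 5 (up): focus=U path=root depth=0 children=['Z', 'Q', 'I', 'B'] (at root)
Step 6 (down 0): focus=Z path=0 depth=1 children=[] left=[] right=['Q', 'I', 'B'] parent=U
Step 7 (right): focus=Q path=1 depth=1 children=[] left=['Z'] right=['I', 'B'] parent=U
Step 8 (right): focus=I path=2 depth=1 children=['T'] left=['Z', 'Q'] right=['B'] parent=U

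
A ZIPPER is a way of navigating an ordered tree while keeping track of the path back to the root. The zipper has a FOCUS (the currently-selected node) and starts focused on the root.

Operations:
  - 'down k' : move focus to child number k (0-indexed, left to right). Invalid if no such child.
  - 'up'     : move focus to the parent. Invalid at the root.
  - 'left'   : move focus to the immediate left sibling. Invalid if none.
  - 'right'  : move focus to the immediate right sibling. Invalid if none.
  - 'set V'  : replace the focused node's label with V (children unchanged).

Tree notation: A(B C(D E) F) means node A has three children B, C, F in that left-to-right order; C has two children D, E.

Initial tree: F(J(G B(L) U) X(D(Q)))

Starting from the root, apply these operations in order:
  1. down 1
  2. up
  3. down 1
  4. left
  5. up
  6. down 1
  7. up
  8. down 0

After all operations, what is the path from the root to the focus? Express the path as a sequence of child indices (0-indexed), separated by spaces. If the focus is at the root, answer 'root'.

Step 1 (down 1): focus=X path=1 depth=1 children=['D'] left=['J'] right=[] parent=F
Step 2 (up): focus=F path=root depth=0 children=['J', 'X'] (at root)
Step 3 (down 1): focus=X path=1 depth=1 children=['D'] left=['J'] right=[] parent=F
Step 4 (left): focus=J path=0 depth=1 children=['G', 'B', 'U'] left=[] right=['X'] parent=F
Step 5 (up): focus=F path=root depth=0 children=['J', 'X'] (at root)
Step 6 (down 1): focus=X path=1 depth=1 children=['D'] left=['J'] right=[] parent=F
Step 7 (up): focus=F path=root depth=0 children=['J', 'X'] (at root)
Step 8 (down 0): focus=J path=0 depth=1 children=['G', 'B', 'U'] left=[] right=['X'] parent=F

Answer: 0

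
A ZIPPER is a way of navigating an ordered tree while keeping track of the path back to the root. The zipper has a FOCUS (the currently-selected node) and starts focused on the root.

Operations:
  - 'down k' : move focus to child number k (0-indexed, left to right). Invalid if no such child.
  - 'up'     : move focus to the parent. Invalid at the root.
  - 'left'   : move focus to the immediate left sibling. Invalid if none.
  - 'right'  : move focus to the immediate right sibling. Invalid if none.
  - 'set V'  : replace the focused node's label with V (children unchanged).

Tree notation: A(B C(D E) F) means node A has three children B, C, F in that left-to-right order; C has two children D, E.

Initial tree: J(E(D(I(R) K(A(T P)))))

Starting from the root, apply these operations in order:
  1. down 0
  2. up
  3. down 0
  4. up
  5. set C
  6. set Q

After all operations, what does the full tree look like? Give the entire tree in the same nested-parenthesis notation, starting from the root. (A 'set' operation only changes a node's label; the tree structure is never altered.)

Step 1 (down 0): focus=E path=0 depth=1 children=['D'] left=[] right=[] parent=J
Step 2 (up): focus=J path=root depth=0 children=['E'] (at root)
Step 3 (down 0): focus=E path=0 depth=1 children=['D'] left=[] right=[] parent=J
Step 4 (up): focus=J path=root depth=0 children=['E'] (at root)
Step 5 (set C): focus=C path=root depth=0 children=['E'] (at root)
Step 6 (set Q): focus=Q path=root depth=0 children=['E'] (at root)

Answer: Q(E(D(I(R) K(A(T P)))))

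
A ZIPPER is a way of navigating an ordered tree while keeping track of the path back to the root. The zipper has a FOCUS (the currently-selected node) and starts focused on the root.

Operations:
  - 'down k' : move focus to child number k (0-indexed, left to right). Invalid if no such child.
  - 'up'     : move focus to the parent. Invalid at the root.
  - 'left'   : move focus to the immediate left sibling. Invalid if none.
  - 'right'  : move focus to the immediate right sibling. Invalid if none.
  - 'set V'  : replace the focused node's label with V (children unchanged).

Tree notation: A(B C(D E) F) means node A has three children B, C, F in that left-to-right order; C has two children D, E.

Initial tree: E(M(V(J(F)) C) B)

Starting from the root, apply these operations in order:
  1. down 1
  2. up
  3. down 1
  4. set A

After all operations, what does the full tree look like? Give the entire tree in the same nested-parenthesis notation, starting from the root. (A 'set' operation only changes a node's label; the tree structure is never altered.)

Answer: E(M(V(J(F)) C) A)

Derivation:
Step 1 (down 1): focus=B path=1 depth=1 children=[] left=['M'] right=[] parent=E
Step 2 (up): focus=E path=root depth=0 children=['M', 'B'] (at root)
Step 3 (down 1): focus=B path=1 depth=1 children=[] left=['M'] right=[] parent=E
Step 4 (set A): focus=A path=1 depth=1 children=[] left=['M'] right=[] parent=E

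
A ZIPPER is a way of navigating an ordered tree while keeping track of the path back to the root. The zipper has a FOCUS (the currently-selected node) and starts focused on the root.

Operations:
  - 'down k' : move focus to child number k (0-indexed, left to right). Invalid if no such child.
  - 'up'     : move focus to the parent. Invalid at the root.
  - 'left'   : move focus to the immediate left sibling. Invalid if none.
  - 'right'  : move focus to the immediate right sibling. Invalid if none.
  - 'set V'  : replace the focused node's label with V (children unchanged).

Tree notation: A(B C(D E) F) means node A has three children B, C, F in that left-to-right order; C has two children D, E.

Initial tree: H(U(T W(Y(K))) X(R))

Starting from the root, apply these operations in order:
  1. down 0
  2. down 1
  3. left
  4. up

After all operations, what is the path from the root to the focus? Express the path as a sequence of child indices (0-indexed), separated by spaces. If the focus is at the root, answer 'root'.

Answer: 0

Derivation:
Step 1 (down 0): focus=U path=0 depth=1 children=['T', 'W'] left=[] right=['X'] parent=H
Step 2 (down 1): focus=W path=0/1 depth=2 children=['Y'] left=['T'] right=[] parent=U
Step 3 (left): focus=T path=0/0 depth=2 children=[] left=[] right=['W'] parent=U
Step 4 (up): focus=U path=0 depth=1 children=['T', 'W'] left=[] right=['X'] parent=H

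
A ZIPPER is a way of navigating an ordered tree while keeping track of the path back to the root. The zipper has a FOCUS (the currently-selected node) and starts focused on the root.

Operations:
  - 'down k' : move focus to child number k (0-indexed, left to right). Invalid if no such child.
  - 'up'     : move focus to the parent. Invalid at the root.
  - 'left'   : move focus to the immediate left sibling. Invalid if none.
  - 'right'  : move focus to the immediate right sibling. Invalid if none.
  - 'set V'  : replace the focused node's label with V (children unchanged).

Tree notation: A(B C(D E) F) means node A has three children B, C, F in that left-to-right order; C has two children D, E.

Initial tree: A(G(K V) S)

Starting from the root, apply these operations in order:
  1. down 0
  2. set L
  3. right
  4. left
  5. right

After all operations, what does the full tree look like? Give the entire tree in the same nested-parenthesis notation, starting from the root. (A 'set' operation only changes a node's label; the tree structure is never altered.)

Step 1 (down 0): focus=G path=0 depth=1 children=['K', 'V'] left=[] right=['S'] parent=A
Step 2 (set L): focus=L path=0 depth=1 children=['K', 'V'] left=[] right=['S'] parent=A
Step 3 (right): focus=S path=1 depth=1 children=[] left=['L'] right=[] parent=A
Step 4 (left): focus=L path=0 depth=1 children=['K', 'V'] left=[] right=['S'] parent=A
Step 5 (right): focus=S path=1 depth=1 children=[] left=['L'] right=[] parent=A

Answer: A(L(K V) S)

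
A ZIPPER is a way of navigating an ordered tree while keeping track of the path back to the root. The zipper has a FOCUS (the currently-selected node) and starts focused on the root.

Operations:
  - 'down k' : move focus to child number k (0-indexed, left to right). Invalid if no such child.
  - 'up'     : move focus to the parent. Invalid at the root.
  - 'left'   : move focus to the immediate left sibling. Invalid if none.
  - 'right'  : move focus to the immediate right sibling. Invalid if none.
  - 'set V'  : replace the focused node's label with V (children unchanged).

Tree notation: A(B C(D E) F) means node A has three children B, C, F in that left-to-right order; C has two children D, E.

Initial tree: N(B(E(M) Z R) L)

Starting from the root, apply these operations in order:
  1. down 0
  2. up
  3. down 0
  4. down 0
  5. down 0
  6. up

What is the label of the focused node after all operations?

Step 1 (down 0): focus=B path=0 depth=1 children=['E', 'Z', 'R'] left=[] right=['L'] parent=N
Step 2 (up): focus=N path=root depth=0 children=['B', 'L'] (at root)
Step 3 (down 0): focus=B path=0 depth=1 children=['E', 'Z', 'R'] left=[] right=['L'] parent=N
Step 4 (down 0): focus=E path=0/0 depth=2 children=['M'] left=[] right=['Z', 'R'] parent=B
Step 5 (down 0): focus=M path=0/0/0 depth=3 children=[] left=[] right=[] parent=E
Step 6 (up): focus=E path=0/0 depth=2 children=['M'] left=[] right=['Z', 'R'] parent=B

Answer: E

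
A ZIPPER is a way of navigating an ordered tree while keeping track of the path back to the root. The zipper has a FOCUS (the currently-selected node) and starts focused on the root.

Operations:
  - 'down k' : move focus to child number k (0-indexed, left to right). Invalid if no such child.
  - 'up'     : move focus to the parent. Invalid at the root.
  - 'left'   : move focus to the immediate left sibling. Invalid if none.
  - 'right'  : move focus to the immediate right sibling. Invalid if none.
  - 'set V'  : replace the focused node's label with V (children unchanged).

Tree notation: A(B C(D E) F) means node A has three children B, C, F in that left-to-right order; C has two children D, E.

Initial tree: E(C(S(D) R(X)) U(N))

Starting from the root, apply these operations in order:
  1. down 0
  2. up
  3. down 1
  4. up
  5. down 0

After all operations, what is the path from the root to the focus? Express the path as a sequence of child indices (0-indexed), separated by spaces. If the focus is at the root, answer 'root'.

Answer: 0

Derivation:
Step 1 (down 0): focus=C path=0 depth=1 children=['S', 'R'] left=[] right=['U'] parent=E
Step 2 (up): focus=E path=root depth=0 children=['C', 'U'] (at root)
Step 3 (down 1): focus=U path=1 depth=1 children=['N'] left=['C'] right=[] parent=E
Step 4 (up): focus=E path=root depth=0 children=['C', 'U'] (at root)
Step 5 (down 0): focus=C path=0 depth=1 children=['S', 'R'] left=[] right=['U'] parent=E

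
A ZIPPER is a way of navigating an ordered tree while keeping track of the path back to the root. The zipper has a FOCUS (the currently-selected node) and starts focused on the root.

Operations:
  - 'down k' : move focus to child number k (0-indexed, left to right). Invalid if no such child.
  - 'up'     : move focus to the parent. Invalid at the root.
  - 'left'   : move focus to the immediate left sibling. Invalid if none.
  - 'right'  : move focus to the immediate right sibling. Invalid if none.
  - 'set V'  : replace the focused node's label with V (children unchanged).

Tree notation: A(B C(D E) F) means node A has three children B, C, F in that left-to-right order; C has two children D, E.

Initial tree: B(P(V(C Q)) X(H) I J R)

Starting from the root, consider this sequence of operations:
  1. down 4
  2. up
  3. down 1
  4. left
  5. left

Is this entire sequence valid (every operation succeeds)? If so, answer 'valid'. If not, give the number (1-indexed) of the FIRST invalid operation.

Step 1 (down 4): focus=R path=4 depth=1 children=[] left=['P', 'X', 'I', 'J'] right=[] parent=B
Step 2 (up): focus=B path=root depth=0 children=['P', 'X', 'I', 'J', 'R'] (at root)
Step 3 (down 1): focus=X path=1 depth=1 children=['H'] left=['P'] right=['I', 'J', 'R'] parent=B
Step 4 (left): focus=P path=0 depth=1 children=['V'] left=[] right=['X', 'I', 'J', 'R'] parent=B
Step 5 (left): INVALID

Answer: 5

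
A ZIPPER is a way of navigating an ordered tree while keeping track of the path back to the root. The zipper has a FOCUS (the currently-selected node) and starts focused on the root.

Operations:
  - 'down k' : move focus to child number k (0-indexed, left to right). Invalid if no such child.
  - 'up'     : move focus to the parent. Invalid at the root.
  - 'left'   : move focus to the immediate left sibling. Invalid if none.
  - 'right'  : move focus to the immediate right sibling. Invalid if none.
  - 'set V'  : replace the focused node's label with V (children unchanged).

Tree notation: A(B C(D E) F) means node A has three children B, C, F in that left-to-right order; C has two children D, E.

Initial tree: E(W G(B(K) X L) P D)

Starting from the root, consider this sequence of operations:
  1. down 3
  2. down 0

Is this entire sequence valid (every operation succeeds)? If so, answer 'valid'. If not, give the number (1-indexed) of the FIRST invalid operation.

Answer: 2

Derivation:
Step 1 (down 3): focus=D path=3 depth=1 children=[] left=['W', 'G', 'P'] right=[] parent=E
Step 2 (down 0): INVALID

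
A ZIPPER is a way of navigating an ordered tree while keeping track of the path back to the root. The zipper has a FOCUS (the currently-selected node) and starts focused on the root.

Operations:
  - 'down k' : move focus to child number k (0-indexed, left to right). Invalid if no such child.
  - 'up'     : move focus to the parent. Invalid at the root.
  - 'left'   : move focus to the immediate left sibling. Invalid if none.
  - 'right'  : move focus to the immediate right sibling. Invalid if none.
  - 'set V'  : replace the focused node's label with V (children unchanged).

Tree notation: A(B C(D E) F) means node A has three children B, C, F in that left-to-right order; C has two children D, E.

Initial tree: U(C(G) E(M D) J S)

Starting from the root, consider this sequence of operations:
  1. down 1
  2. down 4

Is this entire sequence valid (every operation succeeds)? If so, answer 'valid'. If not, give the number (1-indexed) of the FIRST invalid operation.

Step 1 (down 1): focus=E path=1 depth=1 children=['M', 'D'] left=['C'] right=['J', 'S'] parent=U
Step 2 (down 4): INVALID

Answer: 2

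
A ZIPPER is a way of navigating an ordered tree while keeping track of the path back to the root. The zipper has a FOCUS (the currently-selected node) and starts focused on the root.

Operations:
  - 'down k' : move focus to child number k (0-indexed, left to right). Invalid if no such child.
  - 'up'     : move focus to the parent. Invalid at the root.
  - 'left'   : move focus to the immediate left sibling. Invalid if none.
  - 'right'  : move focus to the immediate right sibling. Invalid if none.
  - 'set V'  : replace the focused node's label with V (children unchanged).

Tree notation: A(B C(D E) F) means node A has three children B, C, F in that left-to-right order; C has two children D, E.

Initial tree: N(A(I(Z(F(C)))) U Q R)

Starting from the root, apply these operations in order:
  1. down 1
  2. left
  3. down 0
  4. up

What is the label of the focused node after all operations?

Answer: A

Derivation:
Step 1 (down 1): focus=U path=1 depth=1 children=[] left=['A'] right=['Q', 'R'] parent=N
Step 2 (left): focus=A path=0 depth=1 children=['I'] left=[] right=['U', 'Q', 'R'] parent=N
Step 3 (down 0): focus=I path=0/0 depth=2 children=['Z'] left=[] right=[] parent=A
Step 4 (up): focus=A path=0 depth=1 children=['I'] left=[] right=['U', 'Q', 'R'] parent=N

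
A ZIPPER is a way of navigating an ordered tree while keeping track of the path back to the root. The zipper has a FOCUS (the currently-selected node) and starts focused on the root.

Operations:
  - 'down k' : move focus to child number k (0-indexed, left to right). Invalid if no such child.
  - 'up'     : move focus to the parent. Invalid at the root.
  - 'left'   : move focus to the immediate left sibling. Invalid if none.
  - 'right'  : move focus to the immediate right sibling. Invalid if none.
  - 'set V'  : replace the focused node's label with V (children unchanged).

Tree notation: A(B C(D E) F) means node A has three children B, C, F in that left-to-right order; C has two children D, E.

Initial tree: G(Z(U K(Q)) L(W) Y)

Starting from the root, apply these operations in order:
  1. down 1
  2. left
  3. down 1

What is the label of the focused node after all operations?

Step 1 (down 1): focus=L path=1 depth=1 children=['W'] left=['Z'] right=['Y'] parent=G
Step 2 (left): focus=Z path=0 depth=1 children=['U', 'K'] left=[] right=['L', 'Y'] parent=G
Step 3 (down 1): focus=K path=0/1 depth=2 children=['Q'] left=['U'] right=[] parent=Z

Answer: K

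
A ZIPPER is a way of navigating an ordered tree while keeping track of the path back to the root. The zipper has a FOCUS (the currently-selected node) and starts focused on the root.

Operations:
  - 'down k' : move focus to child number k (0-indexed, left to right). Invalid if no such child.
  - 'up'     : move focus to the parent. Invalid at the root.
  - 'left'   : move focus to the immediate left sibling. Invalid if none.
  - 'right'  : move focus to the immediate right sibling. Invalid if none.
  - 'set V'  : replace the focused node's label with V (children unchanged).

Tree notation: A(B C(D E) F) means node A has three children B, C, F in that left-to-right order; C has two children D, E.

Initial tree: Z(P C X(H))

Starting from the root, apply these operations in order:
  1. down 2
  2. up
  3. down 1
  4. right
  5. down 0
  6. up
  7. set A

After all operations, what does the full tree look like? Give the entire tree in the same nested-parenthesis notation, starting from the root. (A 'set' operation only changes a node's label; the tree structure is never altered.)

Answer: Z(P C A(H))

Derivation:
Step 1 (down 2): focus=X path=2 depth=1 children=['H'] left=['P', 'C'] right=[] parent=Z
Step 2 (up): focus=Z path=root depth=0 children=['P', 'C', 'X'] (at root)
Step 3 (down 1): focus=C path=1 depth=1 children=[] left=['P'] right=['X'] parent=Z
Step 4 (right): focus=X path=2 depth=1 children=['H'] left=['P', 'C'] right=[] parent=Z
Step 5 (down 0): focus=H path=2/0 depth=2 children=[] left=[] right=[] parent=X
Step 6 (up): focus=X path=2 depth=1 children=['H'] left=['P', 'C'] right=[] parent=Z
Step 7 (set A): focus=A path=2 depth=1 children=['H'] left=['P', 'C'] right=[] parent=Z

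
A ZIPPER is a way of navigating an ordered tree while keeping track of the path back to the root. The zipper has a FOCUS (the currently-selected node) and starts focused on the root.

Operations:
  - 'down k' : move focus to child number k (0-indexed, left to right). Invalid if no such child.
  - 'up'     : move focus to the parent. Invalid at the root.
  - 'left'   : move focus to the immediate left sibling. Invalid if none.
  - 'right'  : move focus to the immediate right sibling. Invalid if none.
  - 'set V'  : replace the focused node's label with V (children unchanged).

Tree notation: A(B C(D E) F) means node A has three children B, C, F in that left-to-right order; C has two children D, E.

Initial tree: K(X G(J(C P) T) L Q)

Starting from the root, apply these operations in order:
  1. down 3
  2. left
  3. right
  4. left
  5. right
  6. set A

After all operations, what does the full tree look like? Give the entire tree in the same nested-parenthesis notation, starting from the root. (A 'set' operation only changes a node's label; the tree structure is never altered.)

Answer: K(X G(J(C P) T) L A)

Derivation:
Step 1 (down 3): focus=Q path=3 depth=1 children=[] left=['X', 'G', 'L'] right=[] parent=K
Step 2 (left): focus=L path=2 depth=1 children=[] left=['X', 'G'] right=['Q'] parent=K
Step 3 (right): focus=Q path=3 depth=1 children=[] left=['X', 'G', 'L'] right=[] parent=K
Step 4 (left): focus=L path=2 depth=1 children=[] left=['X', 'G'] right=['Q'] parent=K
Step 5 (right): focus=Q path=3 depth=1 children=[] left=['X', 'G', 'L'] right=[] parent=K
Step 6 (set A): focus=A path=3 depth=1 children=[] left=['X', 'G', 'L'] right=[] parent=K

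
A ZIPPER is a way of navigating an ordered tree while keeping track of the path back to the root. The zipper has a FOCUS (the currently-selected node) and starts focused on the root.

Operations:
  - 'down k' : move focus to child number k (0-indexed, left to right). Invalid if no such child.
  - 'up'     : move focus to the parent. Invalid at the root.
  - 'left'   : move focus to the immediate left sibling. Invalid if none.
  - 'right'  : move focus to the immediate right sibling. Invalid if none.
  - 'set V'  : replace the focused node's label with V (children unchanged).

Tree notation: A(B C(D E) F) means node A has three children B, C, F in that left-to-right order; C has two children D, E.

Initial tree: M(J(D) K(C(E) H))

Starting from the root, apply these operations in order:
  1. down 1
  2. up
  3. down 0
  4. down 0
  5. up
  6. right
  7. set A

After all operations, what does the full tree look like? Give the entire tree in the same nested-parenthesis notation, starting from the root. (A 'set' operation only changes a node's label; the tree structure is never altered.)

Answer: M(J(D) A(C(E) H))

Derivation:
Step 1 (down 1): focus=K path=1 depth=1 children=['C', 'H'] left=['J'] right=[] parent=M
Step 2 (up): focus=M path=root depth=0 children=['J', 'K'] (at root)
Step 3 (down 0): focus=J path=0 depth=1 children=['D'] left=[] right=['K'] parent=M
Step 4 (down 0): focus=D path=0/0 depth=2 children=[] left=[] right=[] parent=J
Step 5 (up): focus=J path=0 depth=1 children=['D'] left=[] right=['K'] parent=M
Step 6 (right): focus=K path=1 depth=1 children=['C', 'H'] left=['J'] right=[] parent=M
Step 7 (set A): focus=A path=1 depth=1 children=['C', 'H'] left=['J'] right=[] parent=M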